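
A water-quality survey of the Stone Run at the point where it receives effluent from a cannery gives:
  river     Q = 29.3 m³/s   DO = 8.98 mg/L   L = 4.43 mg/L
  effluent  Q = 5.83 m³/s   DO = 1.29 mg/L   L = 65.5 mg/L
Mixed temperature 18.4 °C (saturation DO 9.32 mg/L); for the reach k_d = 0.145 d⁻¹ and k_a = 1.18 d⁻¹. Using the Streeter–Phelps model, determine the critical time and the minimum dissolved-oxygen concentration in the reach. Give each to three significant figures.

t_c ≈ 0.508 d; minimum DO ≈ 7.66 mg/L

Mixed DO = (29.3×8.98 + 5.83×1.29)/(29.3+5.83) = 270.6/35.13 = 7.704 mg/L.
Mixed L₀ = (29.3×4.43 + 5.83×65.5)/(35.13) = 511.7/35.13 = 14.56 mg/L.
Initial deficit D₀ = C_s − DO₀ = 9.32 − 7.704 = 1.616 mg/L.
t_c = (1/1.035) ln[(1.18/0.145)(1 − 1.616×1.035/(0.145×14.56))] = 0.9662 × ln(1.692) = 0.5082 d.
D_c = (0.145/1.18) × 14.56 × e^(−0.145×0.5082) = 0.1229 × 14.56 × 0.9290 = 1.663 mg/L.
Minimum DO = 9.32 − 1.663 = 7.657 mg/L.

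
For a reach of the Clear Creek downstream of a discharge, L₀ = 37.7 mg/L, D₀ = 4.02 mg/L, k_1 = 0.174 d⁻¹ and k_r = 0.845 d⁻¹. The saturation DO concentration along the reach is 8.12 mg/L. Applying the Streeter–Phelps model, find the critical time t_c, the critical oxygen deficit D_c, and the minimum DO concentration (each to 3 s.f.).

t_c ≈ 1.57 d; D_c ≈ 5.91 mg/L; min DO ≈ 2.21 mg/L

At the critical point dD/dt = 0, so k_1 L₀ e^(−k_1 t) = k_r D. Substituting D(t) from the Streeter–Phelps equation and solving for t gives
t_c = ln[(k_r/k_1)(1 − D₀(k_r−k_1)/(k_1 L₀))] / (k_r−k_1).
Here k_r−k_1 = 0.6710 d⁻¹ and 1 − D₀(k_r−k_1)/(k_1 L₀) = 1 − 4.02×0.6710/(0.174×37.7) = 0.5888, so
t_c = ln(4.856 × 0.5888) / 0.6710 = 1.051 / 0.6710 = 1.566 d.
D_c = (k_1/k_r) L₀ e^(−k_1 t_c) = (0.174/0.845) × 37.7 × e^(−0.174×1.566) = 0.2059 × 37.7 × 0.7615 = 5.912 mg/L.
Minimum DO = C_s − D_c = 8.12 − 5.912 = 2.208 mg/L.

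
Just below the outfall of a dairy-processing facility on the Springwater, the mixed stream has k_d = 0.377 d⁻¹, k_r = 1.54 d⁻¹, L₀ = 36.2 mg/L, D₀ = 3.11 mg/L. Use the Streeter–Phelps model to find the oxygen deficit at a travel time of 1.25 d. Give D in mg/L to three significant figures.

D ≈ 6.07 mg/L

k_d L₀/(k_r−k_d) = 0.377×36.2/(1.54−0.377) = 13.65/1.163 = 11.73 mg/L.
e^(−k_d t) = e^(−0.377×1.250) = 0.6242; e^(−k_r t) = e^(−1.54×1.250) = 0.1459.
D = 11.73 × (0.6242 − 0.1459) + 3.11 × 0.1459 = 5.613 + 0.4537 = 6.067 mg/L.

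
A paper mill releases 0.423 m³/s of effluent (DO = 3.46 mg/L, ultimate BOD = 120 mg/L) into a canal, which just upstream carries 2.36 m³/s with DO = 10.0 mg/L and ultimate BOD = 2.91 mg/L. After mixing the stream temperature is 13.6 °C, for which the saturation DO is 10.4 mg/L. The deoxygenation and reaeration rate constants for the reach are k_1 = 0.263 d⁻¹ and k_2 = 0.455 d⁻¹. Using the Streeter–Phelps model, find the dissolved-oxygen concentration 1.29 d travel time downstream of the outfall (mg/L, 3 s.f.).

Mixed DO = (2.36×10.0 + 0.423×3.46)/(2.36+0.423) = 25.06/2.783 = 9.006 mg/L.
Mixed L₀ = (2.36×2.91 + 0.423×120)/(2.783) = 57.63/2.783 = 20.71 mg/L.
Initial deficit D₀ = C_s − DO₀ = 10.4 − 9.006 = 1.394 mg/L.
D(1.29) = [0.263×20.71/(0.455−0.263)](e^(−0.263×1.29) − e^(−0.455×1.29)) + 1.394 e^(−0.455×1.29)
= 28.36 × (0.7123 − 0.5560) + 1.394 × 0.5560 = 5.208 mg/L.
DO = 10.4 − 5.208 = 5.192 mg/L.

DO ≈ 5.19 mg/L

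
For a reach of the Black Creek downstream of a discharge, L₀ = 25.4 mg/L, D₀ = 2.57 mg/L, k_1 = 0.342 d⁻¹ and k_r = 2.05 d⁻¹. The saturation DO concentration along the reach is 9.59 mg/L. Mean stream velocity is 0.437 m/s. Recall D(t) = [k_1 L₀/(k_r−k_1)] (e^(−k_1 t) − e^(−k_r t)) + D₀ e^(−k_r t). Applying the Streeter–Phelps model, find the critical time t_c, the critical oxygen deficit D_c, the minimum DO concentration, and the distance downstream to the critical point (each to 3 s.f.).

With k_r/k_1 = 5.994 and 1 − D₀(k_r−k_1)/(k_1 L₀) = 0.4947,
t_c = ln(5.994 × 0.4947) / (2.05 − 0.342) = ln(2.965) / 1.708 = 1.087/1.708 = 0.6364 d.
L(t_c) = L₀ e^(−k_1 t_c) = 25.4 × 0.8044 = 20.43 mg/L, and at the critical point k_r D_c = k_1 L, so D_c = (0.342/2.05) × 20.43 = 3.409 mg/L.
Minimum DO = C_s − D_c = 9.59 − 3.409 = 6.181 mg/L.
x_c = v t_c = 0.437 m/s × 0.6364 d × 86400 s/d = 24030 m ≈ 24.0 km.

t_c ≈ 0.636 d; D_c ≈ 3.41 mg/L; min DO ≈ 6.18 mg/L; x_c ≈ 24.0 km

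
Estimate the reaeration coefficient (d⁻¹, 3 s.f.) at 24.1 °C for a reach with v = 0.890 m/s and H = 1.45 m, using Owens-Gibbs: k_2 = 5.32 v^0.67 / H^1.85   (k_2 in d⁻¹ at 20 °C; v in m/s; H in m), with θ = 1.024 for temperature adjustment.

k_2(20) = 5.32 × 0.890^0.67 / 1.45^1.85 = 5.32 × 0.9249 / 1.989 = 2.474 d⁻¹.
k_2(24.1) = 2.474 × 1.024^(24.1−20) = 2.474 × 1.102 = 2.727 d⁻¹.

k_2 ≈ 2.73 d⁻¹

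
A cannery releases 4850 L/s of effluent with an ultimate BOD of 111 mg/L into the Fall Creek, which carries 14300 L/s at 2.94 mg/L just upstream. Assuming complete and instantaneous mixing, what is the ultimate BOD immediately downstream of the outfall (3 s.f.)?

30.3 mg/L

Flow-weighted mixing: C = (Q_r C_r + Q_w C_w)/(Q_r + Q_w)
= (14300×2.94 + 4850×111)/(14300 + 4850) = 580400/19150 = 30.31 mg/L.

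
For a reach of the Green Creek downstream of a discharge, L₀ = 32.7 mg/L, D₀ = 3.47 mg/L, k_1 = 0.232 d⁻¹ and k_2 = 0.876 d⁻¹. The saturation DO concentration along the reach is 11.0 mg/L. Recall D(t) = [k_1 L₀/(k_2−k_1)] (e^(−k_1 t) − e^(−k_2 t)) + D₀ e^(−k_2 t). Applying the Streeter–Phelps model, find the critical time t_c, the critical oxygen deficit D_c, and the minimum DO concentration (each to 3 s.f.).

t_c ≈ 1.52 d; D_c ≈ 6.08 mg/L; min DO ≈ 4.92 mg/L

t_c = [1/(k_2−k_1)] ln[(k_2/k_1)(1 − D₀(k_2−k_1)/(k_1 L₀))]
= [1/(0.876−0.232)] ln[(0.876/0.232)(1 − 3.47×0.6440/(0.232×32.7))]
= (1/0.6440) ln[3.776 × 0.7054] = 1.553 × ln(2.664) = 1.553 × 0.9797 = 1.521 d.
D_c = (k_1/k_2) L₀ e^(−k_1 t_c) = (0.232/0.876) × 32.7 × e^(−0.232×1.521) = 0.2648 × 32.7 × 0.7026 = 6.085 mg/L.
Minimum DO = C_s − D_c = 11.0 − 6.085 = 4.915 mg/L.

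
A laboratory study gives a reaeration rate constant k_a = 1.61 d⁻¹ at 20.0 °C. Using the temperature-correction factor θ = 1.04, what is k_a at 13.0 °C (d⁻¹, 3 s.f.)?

k_a(T₂) = k_a(T₁) · θ^(T₂−T₁) = 1.61 × 1.04^(13.0−20.0)
= 1.61 × 1.04^-7.00 = 1.61 × 0.7599 = 1.223 d⁻¹.

k_a ≈ 1.22 d⁻¹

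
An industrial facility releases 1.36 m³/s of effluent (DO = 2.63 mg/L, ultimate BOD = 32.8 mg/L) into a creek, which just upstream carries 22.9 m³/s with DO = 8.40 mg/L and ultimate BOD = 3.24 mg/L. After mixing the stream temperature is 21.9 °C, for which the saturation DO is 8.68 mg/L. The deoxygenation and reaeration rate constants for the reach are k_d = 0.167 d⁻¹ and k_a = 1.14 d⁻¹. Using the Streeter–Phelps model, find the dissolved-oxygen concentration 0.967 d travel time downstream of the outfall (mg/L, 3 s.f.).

DO ≈ 8.04 mg/L

Mixed DO = (22.9×8.40 + 1.36×2.63)/(22.9+1.36) = 195.9/24.26 = 8.077 mg/L.
Mixed L₀ = (22.9×3.24 + 1.36×32.8)/(24.26) = 118.8/24.26 = 4.897 mg/L.
Initial deficit D₀ = C_s − DO₀ = 8.68 − 8.077 = 0.6035 mg/L.
D(0.967) = [0.167×4.897/(1.14−0.167)](e^(−0.167×0.967) − e^(−1.14×0.967)) + 0.6035 e^(−1.14×0.967)
= 0.8405 × (0.8509 − 0.3321) + 0.6035 × 0.3321 = 0.6365 mg/L.
DO = 8.68 − 0.6365 = 8.044 mg/L.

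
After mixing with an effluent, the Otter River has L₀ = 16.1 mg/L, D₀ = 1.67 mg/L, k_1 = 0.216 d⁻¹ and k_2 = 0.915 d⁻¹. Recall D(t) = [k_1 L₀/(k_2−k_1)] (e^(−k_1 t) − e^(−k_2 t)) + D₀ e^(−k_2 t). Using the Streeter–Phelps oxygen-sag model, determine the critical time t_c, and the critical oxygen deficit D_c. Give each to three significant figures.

With k_2/k_1 = 4.236 and 1 − D₀(k_2−k_1)/(k_1 L₀) = 0.6643,
t_c = ln(4.236 × 0.6643) / (0.915 − 0.216) = ln(2.814) / 0.6990 = 1.035/0.6990 = 1.480 d.
L(t_c) = L₀ e^(−k_1 t_c) = 16.1 × 0.7263 = 11.69 mg/L, and at the critical point k_2 D_c = k_1 L, so D_c = (0.216/0.915) × 11.69 = 2.761 mg/L.

t_c ≈ 1.48 d; D_c ≈ 2.76 mg/L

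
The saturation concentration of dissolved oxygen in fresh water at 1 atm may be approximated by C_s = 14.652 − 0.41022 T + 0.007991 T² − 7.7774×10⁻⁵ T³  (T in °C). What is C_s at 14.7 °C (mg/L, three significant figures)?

C_s = 14.652 − 0.41022×14.7 + 0.007991×14.7² − 7.7774×10⁻⁵×14.7³ = 10.10 mg/L.

C_s ≈ 10.1 mg/L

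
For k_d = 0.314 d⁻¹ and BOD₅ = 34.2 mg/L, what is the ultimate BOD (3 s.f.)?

BOD₅ = L₀(1 − e^(−5k_d)) ⇒ L₀ = BOD₅ / (1 − e^(−5×0.314))
= 34.2 / (1 − 0.2080) = 34.2 / 0.7920 = 43.18 mg/L.

L₀ ≈ 43.2 mg/L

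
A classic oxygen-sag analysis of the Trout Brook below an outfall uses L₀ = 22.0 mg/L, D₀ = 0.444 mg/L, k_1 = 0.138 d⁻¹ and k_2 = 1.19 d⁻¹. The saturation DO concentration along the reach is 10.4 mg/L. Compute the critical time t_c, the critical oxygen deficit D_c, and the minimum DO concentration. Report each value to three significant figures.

t_c ≈ 1.89 d; D_c ≈ 1.97 mg/L; min DO ≈ 8.43 mg/L

With k_2/k_1 = 8.623 and 1 − D₀(k_2−k_1)/(k_1 L₀) = 0.8462,
t_c = ln(8.623 × 0.8462) / (1.19 − 0.138) = ln(7.297) / 1.052 = 1.987/1.052 = 1.889 d.
D_c = (k_1/k_2) L₀ e^(−k_1 t_c) = (0.138/1.19) × 22.0 × e^(−0.138×1.889) = 0.1160 × 22.0 × 0.7705 = 1.966 mg/L.
Minimum DO = C_s − D_c = 10.4 − 1.966 = 8.434 mg/L.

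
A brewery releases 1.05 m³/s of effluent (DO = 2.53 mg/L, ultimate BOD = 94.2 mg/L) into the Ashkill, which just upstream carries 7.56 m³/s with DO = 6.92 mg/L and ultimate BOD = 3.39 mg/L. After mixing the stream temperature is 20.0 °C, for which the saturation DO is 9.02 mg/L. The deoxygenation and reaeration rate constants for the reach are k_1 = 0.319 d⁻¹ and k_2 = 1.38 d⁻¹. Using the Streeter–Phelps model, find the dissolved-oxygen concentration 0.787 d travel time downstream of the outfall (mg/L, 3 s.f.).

DO ≈ 6.22 mg/L

Mixed DO = (7.56×6.92 + 1.05×2.53)/(7.56+1.05) = 54.97/8.610 = 6.385 mg/L.
Mixed L₀ = (7.56×3.39 + 1.05×94.2)/(8.610) = 124.5/8.610 = 14.46 mg/L.
Initial deficit D₀ = C_s − DO₀ = 9.02 − 6.385 = 2.635 mg/L.
D(0.787) = [0.319×14.46/(1.38−0.319)](e^(−0.319×0.787) − e^(−1.38×0.787)) + 2.635 e^(−1.38×0.787)
= 4.349 × (0.7780 − 0.3375) + 2.635 × 0.3375 = 2.805 mg/L.
DO = 9.02 − 2.805 = 6.215 mg/L.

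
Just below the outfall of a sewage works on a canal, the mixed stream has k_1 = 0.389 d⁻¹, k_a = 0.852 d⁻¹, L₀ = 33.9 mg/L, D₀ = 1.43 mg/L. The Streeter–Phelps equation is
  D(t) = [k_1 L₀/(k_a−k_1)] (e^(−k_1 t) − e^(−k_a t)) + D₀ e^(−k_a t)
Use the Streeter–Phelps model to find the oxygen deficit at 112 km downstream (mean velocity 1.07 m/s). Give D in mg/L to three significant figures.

Travel time t = x/v = 112 km / (1.07 m/s) = 112000 m / 1.07 m/s = 104700 s = 1.211 d.
k_1 L₀/(k_a−k_1) = 0.389×33.9/(0.852−0.389) = 13.19/0.4630 = 28.48 mg/L.
e^(−k_1 t) = e^(−0.389×1.211) = 0.6242; e^(−k_a t) = e^(−0.852×1.211) = 0.3562.
D = 28.48 × (0.6242 − 0.3562) + 1.43 × 0.3562 = 7.633 + 0.5094 = 8.142 mg/L.

D ≈ 8.14 mg/L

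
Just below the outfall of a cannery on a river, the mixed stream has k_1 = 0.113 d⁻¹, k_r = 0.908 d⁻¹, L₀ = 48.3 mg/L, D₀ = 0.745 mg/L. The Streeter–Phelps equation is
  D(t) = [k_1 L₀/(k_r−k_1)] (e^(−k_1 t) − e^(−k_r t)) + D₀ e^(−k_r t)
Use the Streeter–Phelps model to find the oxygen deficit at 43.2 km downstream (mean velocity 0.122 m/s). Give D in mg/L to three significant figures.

Travel time t = x/v = 43.2 km / (0.122 m/s) = 43200 m / 0.122 m/s = 354100 s = 4.098 d.
k_1 L₀/(k_r−k_1) = 0.113×48.3/(0.908−0.113) = 5.458/0.7950 = 6.865 mg/L.
e^(−k_1 t) = e^(−0.113×4.098) = 0.6293; e^(−k_r t) = e^(−0.908×4.098) = 0.02420.
D = 6.865 × (0.6293 − 0.02420) + 0.745 × 0.02420 = 4.154 + 0.01803 = 4.172 mg/L.

D ≈ 4.17 mg/L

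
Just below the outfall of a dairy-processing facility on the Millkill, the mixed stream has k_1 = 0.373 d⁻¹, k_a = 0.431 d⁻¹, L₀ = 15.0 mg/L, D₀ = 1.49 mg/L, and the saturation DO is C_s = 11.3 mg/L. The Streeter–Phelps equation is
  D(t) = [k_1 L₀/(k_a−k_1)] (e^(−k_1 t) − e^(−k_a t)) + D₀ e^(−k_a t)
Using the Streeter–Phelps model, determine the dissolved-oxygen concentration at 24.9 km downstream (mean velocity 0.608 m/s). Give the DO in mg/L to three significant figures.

Travel time t = x/v = 24.9 km / (0.608 m/s) = 24900 m / 0.608 m/s = 40950 s = 0.4740 d.
k_1 L₀/(k_a−k_1) = 0.373×15.0/(0.431−0.373) = 5.595/0.05800 = 96.47 mg/L.
e^(−k_1 t) = e^(−0.373×0.4740) = 0.8379; e^(−k_a t) = e^(−0.431×0.4740) = 0.8152.
D = 96.47 × (0.8379 − 0.8152) + 1.49 × 0.8152 = 2.192 + 1.215 = 3.407 mg/L.
DO = C_s − D = 11.3 − 3.407 = 7.893 mg/L.

DO ≈ 7.89 mg/L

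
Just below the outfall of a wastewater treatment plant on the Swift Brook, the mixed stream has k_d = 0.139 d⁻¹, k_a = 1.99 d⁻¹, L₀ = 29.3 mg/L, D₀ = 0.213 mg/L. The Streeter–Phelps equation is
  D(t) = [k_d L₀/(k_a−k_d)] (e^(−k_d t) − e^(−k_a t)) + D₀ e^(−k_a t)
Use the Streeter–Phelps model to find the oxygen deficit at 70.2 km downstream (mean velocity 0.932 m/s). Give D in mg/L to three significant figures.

Travel time t = x/v = 70.2 km / (0.932 m/s) = 70200 m / 0.932 m/s = 75320 s = 0.8718 d.
k_d L₀/(k_a−k_d) = 0.139×29.3/(1.99−0.139) = 4.073/1.851 = 2.200 mg/L.
e^(−k_d t) = e^(−0.139×0.8718) = 0.8859; e^(−k_a t) = e^(−1.99×0.8718) = 0.1764.
D = 2.200 × (0.8859 − 0.1764) + 0.213 × 0.1764 = 1.561 + 0.03758 = 1.599 mg/L.

D ≈ 1.60 mg/L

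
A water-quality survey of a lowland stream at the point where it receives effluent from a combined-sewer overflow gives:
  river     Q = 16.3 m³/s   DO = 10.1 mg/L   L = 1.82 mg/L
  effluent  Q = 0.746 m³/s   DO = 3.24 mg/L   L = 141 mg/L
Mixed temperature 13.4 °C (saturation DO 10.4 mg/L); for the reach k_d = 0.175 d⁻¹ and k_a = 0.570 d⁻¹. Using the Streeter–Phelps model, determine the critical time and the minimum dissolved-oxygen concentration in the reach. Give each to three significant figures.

t_c ≈ 2.51 d; minimum DO ≈ 8.84 mg/L

Mixed DO = (16.3×10.1 + 0.746×3.24)/(16.3+0.746) = 167.0/17.05 = 9.800 mg/L.
Mixed L₀ = (16.3×1.82 + 0.746×141)/(17.05) = 134.9/17.05 = 7.911 mg/L.
Initial deficit D₀ = C_s − DO₀ = 10.4 − 9.800 = 0.6002 mg/L.
t_c = (1/0.3950) ln[(0.570/0.175)(1 − 0.6002×0.3950/(0.175×7.911))] = 2.532 × ln(2.699) = 2.514 d.
D_c = (0.175/0.570) × 7.911 × e^(−0.175×2.514) = 0.3070 × 7.911 × 0.6441 = 1.564 mg/L.
Minimum DO = 10.4 − 1.564 = 8.836 mg/L.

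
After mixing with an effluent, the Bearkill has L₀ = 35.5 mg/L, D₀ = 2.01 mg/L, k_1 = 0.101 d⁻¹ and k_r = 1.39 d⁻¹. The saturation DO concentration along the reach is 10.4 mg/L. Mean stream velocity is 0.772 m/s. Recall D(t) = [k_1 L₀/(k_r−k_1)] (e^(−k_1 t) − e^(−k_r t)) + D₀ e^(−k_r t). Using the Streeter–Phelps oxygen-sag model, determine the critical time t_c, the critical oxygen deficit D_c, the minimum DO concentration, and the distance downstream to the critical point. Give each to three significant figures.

With k_r/k_1 = 13.76 and 1 − D₀(k_r−k_1)/(k_1 L₀) = 0.2774,
t_c = ln(13.76 × 0.2774) / (1.39 − 0.101) = ln(3.818) / 1.289 = 1.340/1.289 = 1.039 d.
L(t_c) = L₀ e^(−k_1 t_c) = 35.5 × 0.9004 = 31.96 mg/L, and at the critical point k_r D_c = k_1 L, so D_c = (0.101/1.39) × 31.96 = 2.322 mg/L.
Minimum DO = C_s − D_c = 10.4 − 2.322 = 8.078 mg/L.
x_c = v t_c = 0.772 m/s × 1.039 d × 86400 s/d = 69320 m ≈ 69.3 km.

t_c ≈ 1.04 d; D_c ≈ 2.32 mg/L; min DO ≈ 8.08 mg/L; x_c ≈ 69.3 km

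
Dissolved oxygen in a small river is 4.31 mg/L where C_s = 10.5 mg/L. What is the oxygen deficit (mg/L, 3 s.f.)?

D ≈ 6.19 mg/L

D = C_s − C = 10.5 − 4.31 = 6.19 mg/L.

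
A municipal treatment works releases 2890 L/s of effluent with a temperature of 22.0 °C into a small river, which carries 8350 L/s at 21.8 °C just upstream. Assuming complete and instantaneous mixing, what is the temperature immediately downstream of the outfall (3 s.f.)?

Flow-weighted mixing: C = (Q_r C_r + Q_w C_w)/(Q_r + Q_w)
= (8350×21.8 + 2890×22.0)/(8350 + 2890) = 245600/11240 = 21.85 °C.

21.9 °C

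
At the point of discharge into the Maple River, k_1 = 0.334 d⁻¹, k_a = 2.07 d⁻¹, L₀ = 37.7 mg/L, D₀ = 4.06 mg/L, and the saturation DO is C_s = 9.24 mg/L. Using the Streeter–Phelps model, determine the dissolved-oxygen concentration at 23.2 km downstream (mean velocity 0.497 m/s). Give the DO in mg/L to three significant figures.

Travel time t = x/v = 23.2 km / (0.497 m/s) = 23200 m / 0.497 m/s = 46680 s = 0.5403 d.
k_1 L₀/(k_a−k_1) = 0.334×37.7/(2.07−0.334) = 12.59/1.736 = 7.253 mg/L.
e^(−k_1 t) = e^(−0.334×0.5403) = 0.8349; e^(−k_a t) = e^(−2.07×0.5403) = 0.3268.
D = 7.253 × (0.8349 − 0.3268) + 4.06 × 0.3268 = 3.685 + 1.327 = 5.012 mg/L.
DO = C_s − D = 9.24 − 5.012 = 4.228 mg/L.

DO ≈ 4.23 mg/L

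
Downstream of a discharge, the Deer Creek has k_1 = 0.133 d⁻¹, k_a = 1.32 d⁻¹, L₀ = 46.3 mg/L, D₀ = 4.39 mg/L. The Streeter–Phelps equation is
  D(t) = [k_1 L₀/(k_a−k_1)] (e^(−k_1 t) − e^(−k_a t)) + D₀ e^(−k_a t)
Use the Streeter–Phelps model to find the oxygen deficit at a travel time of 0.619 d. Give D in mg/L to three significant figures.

D ≈ 4.43 mg/L

k_1 L₀/(k_a−k_1) = 0.133×46.3/(1.32−0.133) = 6.158/1.187 = 5.188 mg/L.
e^(−k_1 t) = e^(−0.133×0.6190) = 0.9210; e^(−k_a t) = e^(−1.32×0.6190) = 0.4417.
D = 5.188 × (0.9210 − 0.4417) + 4.39 × 0.4417 = 2.486 + 1.939 = 4.425 mg/L.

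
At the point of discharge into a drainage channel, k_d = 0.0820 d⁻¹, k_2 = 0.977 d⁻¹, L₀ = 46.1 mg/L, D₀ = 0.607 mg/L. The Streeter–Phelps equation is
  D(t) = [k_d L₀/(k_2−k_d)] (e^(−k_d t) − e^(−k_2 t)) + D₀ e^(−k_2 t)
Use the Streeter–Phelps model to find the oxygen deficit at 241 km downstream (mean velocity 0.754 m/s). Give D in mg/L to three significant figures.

D ≈ 3.02 mg/L

Travel time t = x/v = 241 km / (0.754 m/s) = 241000 m / 0.754 m/s = 319600 s = 3.699 d.
k_d L₀/(k_2−k_d) = 0.0820×46.1/(0.977−0.0820) = 3.780/0.8950 = 4.224 mg/L.
e^(−k_d t) = e^(−0.0820×3.699) = 0.7383; e^(−k_2 t) = e^(−0.977×3.699) = 0.02694.
D = 4.224 × (0.7383 − 0.02694) + 0.607 × 0.02694 = 3.005 + 0.01635 = 3.021 mg/L.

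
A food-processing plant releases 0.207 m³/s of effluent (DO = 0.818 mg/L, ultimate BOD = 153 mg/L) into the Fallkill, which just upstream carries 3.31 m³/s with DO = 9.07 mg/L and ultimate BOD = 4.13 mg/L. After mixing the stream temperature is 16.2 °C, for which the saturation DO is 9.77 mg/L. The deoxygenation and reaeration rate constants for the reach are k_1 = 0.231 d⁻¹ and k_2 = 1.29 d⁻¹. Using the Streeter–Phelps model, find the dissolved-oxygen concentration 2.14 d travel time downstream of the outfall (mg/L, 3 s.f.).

DO ≈ 8.16 mg/L

Mixed DO = (3.31×9.07 + 0.207×0.818)/(3.31+0.207) = 30.19/3.517 = 8.584 mg/L.
Mixed L₀ = (3.31×4.13 + 0.207×153)/(3.517) = 45.34/3.517 = 12.89 mg/L.
Initial deficit D₀ = C_s − DO₀ = 9.77 − 8.584 = 1.186 mg/L.
D(2.14) = [0.231×12.89/(1.29−0.231)](e^(−0.231×2.14) − e^(−1.29×2.14)) + 1.186 e^(−1.29×2.14)
= 2.812 × (0.6100 − 0.06325) + 1.186 × 0.06325 = 1.612 mg/L.
DO = 9.77 − 1.612 = 8.158 mg/L.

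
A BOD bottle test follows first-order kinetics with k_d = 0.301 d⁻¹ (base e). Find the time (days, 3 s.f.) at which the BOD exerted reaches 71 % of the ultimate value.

t ≈ 4.11 d

y/L₀ = 1 − e^(−k_d t) = 0.71 ⇒ e^(−k_d t) = 0.290
t = −ln(0.290) / 0.301 = 1.238 / 0.301 = 4.113 d.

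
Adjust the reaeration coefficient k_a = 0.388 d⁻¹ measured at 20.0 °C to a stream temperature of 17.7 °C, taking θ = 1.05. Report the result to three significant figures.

k_a ≈ 0.347 d⁻¹

k_a(T₂) = k_a(T₁) · θ^(T₂−T₁) = 0.388 × 1.05^(17.7−20.0)
= 0.388 × 1.05^-2.30 = 0.388 × 0.8938 = 0.3468 d⁻¹.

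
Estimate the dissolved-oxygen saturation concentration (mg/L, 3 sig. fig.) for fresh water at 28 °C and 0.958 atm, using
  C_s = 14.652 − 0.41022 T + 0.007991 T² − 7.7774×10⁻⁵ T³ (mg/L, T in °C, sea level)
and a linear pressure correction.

At sea level: C_s = 14.652 − 0.41022×28 + 0.007991×28² − 7.7774×10⁻⁵×28³ = 7.723 mg/L.
Pressure correction: C_s' = 7.723 × 0.958 = 7.399 mg/L.

C_s ≈ 7.40 mg/L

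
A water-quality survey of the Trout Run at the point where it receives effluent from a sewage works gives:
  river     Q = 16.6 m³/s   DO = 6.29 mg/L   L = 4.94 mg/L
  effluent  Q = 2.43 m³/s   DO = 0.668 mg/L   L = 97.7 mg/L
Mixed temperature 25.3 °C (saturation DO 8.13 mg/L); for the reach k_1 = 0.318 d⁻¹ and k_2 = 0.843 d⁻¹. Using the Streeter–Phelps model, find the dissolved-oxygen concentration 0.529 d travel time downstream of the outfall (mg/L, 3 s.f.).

Mixed DO = (16.6×6.29 + 2.43×0.668)/(16.6+2.43) = 106.0/19.03 = 5.572 mg/L.
Mixed L₀ = (16.6×4.94 + 2.43×97.7)/(19.03) = 319.4/19.03 = 16.78 mg/L.
Initial deficit D₀ = C_s − DO₀ = 8.13 − 5.572 = 2.558 mg/L.
D(0.529) = [0.318×16.78/(0.843−0.318)](e^(−0.318×0.529) − e^(−0.843×0.529)) + 2.558 e^(−0.843×0.529)
= 10.17 × (0.8452 − 0.6402) + 2.558 × 0.6402 = 3.721 mg/L.
DO = 8.13 − 3.721 = 4.409 mg/L.

DO ≈ 4.41 mg/L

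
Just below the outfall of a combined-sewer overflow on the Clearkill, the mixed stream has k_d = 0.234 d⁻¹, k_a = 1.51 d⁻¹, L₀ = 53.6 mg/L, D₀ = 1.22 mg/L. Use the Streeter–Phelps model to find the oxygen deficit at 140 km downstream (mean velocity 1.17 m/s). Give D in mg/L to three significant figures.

D ≈ 6.05 mg/L

Travel time t = x/v = 140 km / (1.17 m/s) = 140000 m / 1.17 m/s = 119700 s = 1.385 d.
k_d L₀/(k_a−k_d) = 0.234×53.6/(1.51−0.234) = 12.54/1.276 = 9.829 mg/L.
e^(−k_d t) = e^(−0.234×1.385) = 0.7232; e^(−k_a t) = e^(−1.51×1.385) = 0.1235.
D = 9.829 × (0.7232 − 0.1235) + 1.22 × 0.1235 = 5.894 + 0.1507 = 6.045 mg/L.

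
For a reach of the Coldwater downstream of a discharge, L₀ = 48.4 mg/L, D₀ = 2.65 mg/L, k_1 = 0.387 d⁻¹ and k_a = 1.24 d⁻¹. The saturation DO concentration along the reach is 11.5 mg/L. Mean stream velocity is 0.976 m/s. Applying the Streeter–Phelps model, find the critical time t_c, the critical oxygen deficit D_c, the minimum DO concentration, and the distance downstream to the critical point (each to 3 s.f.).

t_c ≈ 1.21 d; D_c ≈ 9.44 mg/L; min DO ≈ 2.06 mg/L; x_c ≈ 102 km

t_c = [1/(k_a−k_1)] ln[(k_a/k_1)(1 − D₀(k_a−k_1)/(k_1 L₀))]
= [1/(1.24−0.387)] ln[(1.24/0.387)(1 − 2.65×0.8530/(0.387×48.4))]
= (1/0.8530) ln[3.204 × 0.8793] = 1.172 × ln(2.817) = 1.172 × 1.036 = 1.214 d.
D_c = (k_1/k_a) L₀ e^(−k_1 t_c) = (0.387/1.24) × 48.4 × e^(−0.387×1.214) = 0.3121 × 48.4 × 0.6250 = 9.441 mg/L.
Minimum DO = C_s − D_c = 11.5 − 9.441 = 2.059 mg/L.
x_c = v t_c = 0.976 m/s × 1.214 d × 86400 s/d = 102400 m ≈ 102 km.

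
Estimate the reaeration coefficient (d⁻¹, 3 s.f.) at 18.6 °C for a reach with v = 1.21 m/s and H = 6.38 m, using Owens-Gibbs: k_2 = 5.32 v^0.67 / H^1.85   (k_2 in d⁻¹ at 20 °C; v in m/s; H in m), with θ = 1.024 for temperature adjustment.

k_2(20) = 5.32 × 1.21^0.67 / 6.38^1.85 = 5.32 × 1.136 / 30.83 = 0.1961 d⁻¹.
k_2(18.6) = 0.1961 × 1.024^(18.6−20) = 0.1961 × 0.9673 = 0.1897 d⁻¹.

k_2 ≈ 0.190 d⁻¹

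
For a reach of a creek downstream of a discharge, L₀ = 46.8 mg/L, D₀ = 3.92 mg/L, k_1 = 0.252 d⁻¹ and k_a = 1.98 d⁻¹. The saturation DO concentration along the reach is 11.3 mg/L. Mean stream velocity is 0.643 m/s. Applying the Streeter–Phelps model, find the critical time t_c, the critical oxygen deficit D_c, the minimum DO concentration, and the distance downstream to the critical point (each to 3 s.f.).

t_c = [1/(k_a−k_1)] ln[(k_a/k_1)(1 − D₀(k_a−k_1)/(k_1 L₀))]
= [1/(1.98−0.252)] ln[(1.98/0.252)(1 − 3.92×1.728/(0.252×46.8))]
= (1/1.728) ln[7.857 × 0.4256] = 0.5787 × ln(3.344) = 0.5787 × 1.207 = 0.6986 d.
L(t_c) = L₀ e^(−k_1 t_c) = 46.8 × 0.8386 = 39.24 mg/L, and at the critical point k_a D_c = k_1 L, so D_c = (0.252/1.98) × 39.24 = 4.995 mg/L.
Minimum DO = C_s − D_c = 11.3 − 4.995 = 6.305 mg/L.
x_c = v t_c = 0.643 m/s × 0.6986 d × 86400 s/d = 38810 m ≈ 38.8 km.

t_c ≈ 0.699 d; D_c ≈ 4.99 mg/L; min DO ≈ 6.31 mg/L; x_c ≈ 38.8 km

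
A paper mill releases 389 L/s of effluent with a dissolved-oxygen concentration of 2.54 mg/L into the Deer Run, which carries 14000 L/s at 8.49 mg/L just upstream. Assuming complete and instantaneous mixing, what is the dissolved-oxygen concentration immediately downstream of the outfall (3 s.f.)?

8.33 mg/L

Flow-weighted mixing: C = (Q_r C_r + Q_w C_w)/(Q_r + Q_w)
= (14000×8.49 + 389×2.54)/(14000 + 389) = 119800/14390 = 8.329 mg/L.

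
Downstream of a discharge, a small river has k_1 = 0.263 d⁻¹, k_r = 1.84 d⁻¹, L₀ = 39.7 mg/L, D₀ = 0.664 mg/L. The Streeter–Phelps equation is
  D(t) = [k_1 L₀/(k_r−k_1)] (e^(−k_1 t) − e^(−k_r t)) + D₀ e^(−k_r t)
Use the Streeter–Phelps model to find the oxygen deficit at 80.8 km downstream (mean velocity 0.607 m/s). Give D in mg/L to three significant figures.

Travel time t = x/v = 80.8 km / (0.607 m/s) = 80800 m / 0.607 m/s = 133100 s = 1.541 d.
k_1 L₀/(k_r−k_1) = 0.263×39.7/(1.84−0.263) = 10.44/1.577 = 6.621 mg/L.
e^(−k_1 t) = e^(−0.263×1.541) = 0.6668; e^(−k_r t) = e^(−1.84×1.541) = 0.05873.
D = 6.621 × (0.6668 − 0.05873) + 0.664 × 0.05873 = 4.026 + 0.03900 = 4.065 mg/L.

D ≈ 4.07 mg/L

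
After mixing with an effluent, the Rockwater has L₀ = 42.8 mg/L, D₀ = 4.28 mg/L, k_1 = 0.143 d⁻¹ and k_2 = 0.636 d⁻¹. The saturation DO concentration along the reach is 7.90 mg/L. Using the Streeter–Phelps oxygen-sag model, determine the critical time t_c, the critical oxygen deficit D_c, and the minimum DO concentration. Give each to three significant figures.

t_c ≈ 2.17 d; D_c ≈ 7.06 mg/L; min DO ≈ 0.844 mg/L

With k_2/k_1 = 4.448 and 1 − D₀(k_2−k_1)/(k_1 L₀) = 0.6552,
t_c = ln(4.448 × 0.6552) / (0.636 − 0.143) = ln(2.914) / 0.4930 = 1.070/0.4930 = 2.170 d.
D_c = (k_1/k_2) L₀ e^(−k_1 t_c) = (0.143/0.636) × 42.8 × e^(−0.143×2.170) = 0.2248 × 42.8 × 0.7333 = 7.056 mg/L.
Minimum DO = C_s − D_c = 7.90 − 7.056 = 0.8436 mg/L.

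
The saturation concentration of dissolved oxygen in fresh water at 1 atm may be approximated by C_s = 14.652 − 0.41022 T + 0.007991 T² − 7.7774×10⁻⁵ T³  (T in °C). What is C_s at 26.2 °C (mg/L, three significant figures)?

C_s ≈ 7.99 mg/L

C_s = 14.652 − 0.41022×26.2 + 0.007991×26.2² − 7.7774×10⁻⁵×26.2³ = 7.991 mg/L.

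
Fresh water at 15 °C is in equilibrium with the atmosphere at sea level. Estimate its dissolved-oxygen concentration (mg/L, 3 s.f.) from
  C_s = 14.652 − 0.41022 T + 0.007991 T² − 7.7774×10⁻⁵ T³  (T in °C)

C_s = 14.652 − 0.41022×15 + 0.007991×15² − 7.7774×10⁻⁵×15³ = 10.03 mg/L.

C_s ≈ 10.0 mg/L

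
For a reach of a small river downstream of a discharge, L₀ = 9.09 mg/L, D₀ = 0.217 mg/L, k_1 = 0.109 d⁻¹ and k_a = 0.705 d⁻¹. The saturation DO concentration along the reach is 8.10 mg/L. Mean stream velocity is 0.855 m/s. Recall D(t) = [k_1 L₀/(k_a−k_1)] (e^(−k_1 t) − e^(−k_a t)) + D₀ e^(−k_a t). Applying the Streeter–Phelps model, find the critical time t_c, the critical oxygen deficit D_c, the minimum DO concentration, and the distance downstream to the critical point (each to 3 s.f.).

t_c = [1/(k_a−k_1)] ln[(k_a/k_1)(1 − D₀(k_a−k_1)/(k_1 L₀))]
= [1/(0.705−0.109)] ln[(0.705/0.109)(1 − 0.217×0.5960/(0.109×9.09))]
= (1/0.5960) ln[6.468 × 0.8695] = 1.678 × ln(5.624) = 1.678 × 1.727 = 2.898 d.
D_c = (k_1/k_a) L₀ e^(−k_1 t_c) = (0.109/0.705) × 9.09 × e^(−0.109×2.898) = 0.1546 × 9.09 × 0.7292 = 1.025 mg/L.
Minimum DO = C_s − D_c = 8.10 − 1.025 = 7.075 mg/L.
x_c = v t_c = 0.855 m/s × 2.898 d × 86400 s/d = 214100 m ≈ 214 km.

t_c ≈ 2.90 d; D_c ≈ 1.02 mg/L; min DO ≈ 7.08 mg/L; x_c ≈ 214 km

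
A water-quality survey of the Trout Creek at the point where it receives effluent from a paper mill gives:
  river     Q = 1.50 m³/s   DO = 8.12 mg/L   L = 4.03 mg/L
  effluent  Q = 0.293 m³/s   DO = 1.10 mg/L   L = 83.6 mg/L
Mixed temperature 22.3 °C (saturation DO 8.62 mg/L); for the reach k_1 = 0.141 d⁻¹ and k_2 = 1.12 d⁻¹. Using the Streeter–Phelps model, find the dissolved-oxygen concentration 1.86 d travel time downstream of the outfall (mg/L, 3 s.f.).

DO ≈ 6.83 mg/L

Mixed DO = (1.50×8.12 + 0.293×1.10)/(1.50+0.293) = 12.50/1.793 = 6.973 mg/L.
Mixed L₀ = (1.50×4.03 + 0.293×83.6)/(1.793) = 30.54/1.793 = 17.03 mg/L.
Initial deficit D₀ = C_s − DO₀ = 8.62 − 6.973 = 1.647 mg/L.
D(1.86) = [0.141×17.03/(1.12−0.141)](e^(−0.141×1.86) − e^(−1.12×1.86)) + 1.647 e^(−1.12×1.86)
= 2.453 × (0.7693 − 0.1245) + 1.647 × 0.1245 = 1.787 mg/L.
DO = 8.62 − 1.787 = 6.833 mg/L.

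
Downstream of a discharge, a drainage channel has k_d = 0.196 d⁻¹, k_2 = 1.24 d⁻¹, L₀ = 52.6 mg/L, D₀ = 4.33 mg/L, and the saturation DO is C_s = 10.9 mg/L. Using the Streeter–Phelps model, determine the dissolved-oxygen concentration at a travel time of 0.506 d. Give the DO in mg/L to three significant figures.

DO ≈ 4.92 mg/L

k_d L₀/(k_2−k_d) = 0.196×52.6/(1.24−0.196) = 10.31/1.044 = 9.875 mg/L.
e^(−k_d t) = e^(−0.196×0.5060) = 0.9056; e^(−k_2 t) = e^(−1.24×0.5060) = 0.5340.
D = 9.875 × (0.9056 − 0.5340) + 4.33 × 0.5340 = 3.670 + 2.312 = 5.982 mg/L.
DO = C_s − D = 10.9 − 5.982 = 4.918 mg/L.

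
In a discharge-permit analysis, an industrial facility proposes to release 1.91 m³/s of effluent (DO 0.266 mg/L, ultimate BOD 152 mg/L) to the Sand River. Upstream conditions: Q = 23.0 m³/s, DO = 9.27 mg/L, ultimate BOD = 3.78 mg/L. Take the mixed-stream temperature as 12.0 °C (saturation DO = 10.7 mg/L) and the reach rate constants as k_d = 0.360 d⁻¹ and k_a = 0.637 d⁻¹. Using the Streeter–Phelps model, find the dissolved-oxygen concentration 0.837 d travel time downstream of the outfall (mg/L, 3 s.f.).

DO ≈ 6.44 mg/L

Mixed DO = (23.0×9.27 + 1.91×0.266)/(23.0+1.91) = 213.7/24.91 = 8.580 mg/L.
Mixed L₀ = (23.0×3.78 + 1.91×152)/(24.91) = 377.3/24.91 = 15.14 mg/L.
Initial deficit D₀ = C_s − DO₀ = 10.7 − 8.580 = 2.120 mg/L.
D(0.837) = [0.360×15.14/(0.637−0.360)](e^(−0.360×0.837) − e^(−0.637×0.837)) + 2.120 e^(−0.637×0.837)
= 19.68 × (0.7398 − 0.5867) + 2.120 × 0.5867 = 4.258 mg/L.
DO = 10.7 − 4.258 = 6.442 mg/L.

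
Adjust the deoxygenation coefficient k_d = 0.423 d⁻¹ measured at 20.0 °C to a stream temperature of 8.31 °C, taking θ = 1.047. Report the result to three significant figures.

k_d(T₂) = k_d(T₁) · θ^(T₂−T₁) = 0.423 × 1.047^(8.31−20.0)
= 0.423 × 1.047^-11.7 = 0.423 × 0.5846 = 0.2473 d⁻¹.

k_d ≈ 0.247 d⁻¹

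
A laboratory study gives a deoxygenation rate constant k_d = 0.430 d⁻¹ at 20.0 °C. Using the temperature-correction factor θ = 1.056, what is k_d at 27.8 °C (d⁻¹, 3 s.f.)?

k_d ≈ 0.658 d⁻¹

k_d(T₂) = k_d(T₁) · θ^(T₂−T₁) = 0.430 × 1.056^(27.8−20.0)
= 0.430 × 1.056^7.80 = 0.430 × 1.530 = 0.6577 d⁻¹.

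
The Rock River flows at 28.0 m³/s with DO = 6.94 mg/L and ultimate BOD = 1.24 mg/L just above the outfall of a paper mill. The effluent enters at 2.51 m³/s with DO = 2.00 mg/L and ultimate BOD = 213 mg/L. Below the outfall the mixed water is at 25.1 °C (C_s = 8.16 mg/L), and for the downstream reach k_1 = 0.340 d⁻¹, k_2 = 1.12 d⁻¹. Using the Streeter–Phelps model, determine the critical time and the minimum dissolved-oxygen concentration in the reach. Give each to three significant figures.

t_c ≈ 1.24 d; minimum DO ≈ 4.45 mg/L

Mixed DO = (28.0×6.94 + 2.51×2.00)/(28.0+2.51) = 199.3/30.51 = 6.534 mg/L.
Mixed L₀ = (28.0×1.24 + 2.51×213)/(30.51) = 569.4/30.51 = 18.66 mg/L.
Initial deficit D₀ = C_s − DO₀ = 8.16 − 6.534 = 1.626 mg/L.
t_c = (1/0.7800) ln[(1.12/0.340)(1 − 1.626×0.7800/(0.340×18.66))] = 1.282 × ln(2.635) = 1.242 d.
D_c = (0.340/1.12) × 18.66 × e^(−0.340×1.242) = 0.3036 × 18.66 × 0.6555 = 3.713 mg/L.
Minimum DO = 8.16 − 3.713 = 4.447 mg/L.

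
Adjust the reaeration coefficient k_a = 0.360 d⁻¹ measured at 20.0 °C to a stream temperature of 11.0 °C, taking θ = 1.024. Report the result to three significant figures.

k_a(T₂) = k_a(T₁) · θ^(T₂−T₁) = 0.360 × 1.024^(11.0−20.0)
= 0.360 × 1.024^-9.00 = 0.360 × 0.8078 = 0.2908 d⁻¹.

k_a ≈ 0.291 d⁻¹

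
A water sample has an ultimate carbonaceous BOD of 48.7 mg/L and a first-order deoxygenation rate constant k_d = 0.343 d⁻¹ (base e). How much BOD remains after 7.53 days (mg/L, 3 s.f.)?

L_t = L₀ e^(−k_d t) = 48.7 × e^(−0.343×7.53) = 48.7 × 0.07556 = 3.680 mg/L.

L ≈ 3.68 mg/L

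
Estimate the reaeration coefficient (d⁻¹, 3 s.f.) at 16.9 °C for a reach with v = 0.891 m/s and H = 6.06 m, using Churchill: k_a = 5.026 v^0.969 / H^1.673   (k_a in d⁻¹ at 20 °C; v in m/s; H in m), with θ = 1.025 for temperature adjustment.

k_a(20) = 5.026 × 0.891^0.969 / 6.06^1.673 = 5.026 × 0.8942 / 20.37 = 0.2206 d⁻¹.
k_a(16.9) = 0.2206 × 1.025^(16.9−20) = 0.2206 × 0.9263 = 0.2043 d⁻¹.

k_a ≈ 0.204 d⁻¹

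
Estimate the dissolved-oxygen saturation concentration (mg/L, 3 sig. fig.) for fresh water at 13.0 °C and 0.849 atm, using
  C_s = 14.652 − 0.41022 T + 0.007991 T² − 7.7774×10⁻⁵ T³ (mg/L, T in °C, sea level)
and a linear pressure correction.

At sea level: C_s = 14.652 − 0.41022×13.0 + 0.007991×13.0² − 7.7774×10⁻⁵×13.0³ = 10.50 mg/L.
Pressure correction: C_s' = 10.50 × 0.849 = 8.913 mg/L.

C_s ≈ 8.91 mg/L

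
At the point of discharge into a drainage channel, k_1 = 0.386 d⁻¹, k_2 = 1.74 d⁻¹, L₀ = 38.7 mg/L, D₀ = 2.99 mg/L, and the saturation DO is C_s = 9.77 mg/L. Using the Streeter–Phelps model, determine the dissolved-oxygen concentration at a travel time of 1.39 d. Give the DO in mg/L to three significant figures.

k_1 L₀/(k_2−k_1) = 0.386×38.7/(1.74−0.386) = 14.94/1.354 = 11.03 mg/L.
e^(−k_1 t) = e^(−0.386×1.390) = 0.5848; e^(−k_2 t) = e^(−1.74×1.390) = 0.08905.
D = 11.03 × (0.5848 − 0.08905) + 2.99 × 0.08905 = 5.469 + 0.2662 = 5.735 mg/L.
DO = C_s − D = 9.77 − 5.735 = 4.035 mg/L.

DO ≈ 4.03 mg/L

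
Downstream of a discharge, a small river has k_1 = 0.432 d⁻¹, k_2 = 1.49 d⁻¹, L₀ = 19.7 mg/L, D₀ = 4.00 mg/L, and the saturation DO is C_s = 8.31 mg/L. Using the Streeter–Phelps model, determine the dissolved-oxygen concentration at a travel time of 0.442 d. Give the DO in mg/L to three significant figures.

k_1 L₀/(k_2−k_1) = 0.432×19.7/(1.49−0.432) = 8.510/1.058 = 8.044 mg/L.
e^(−k_1 t) = e^(−0.432×0.4420) = 0.8262; e^(−k_2 t) = e^(−1.49×0.4420) = 0.5176.
D = 8.044 × (0.8262 − 0.5176) + 4.00 × 0.5176 = 2.482 + 2.070 = 4.553 mg/L.
DO = C_s − D = 8.31 − 4.553 = 3.757 mg/L.

DO ≈ 3.76 mg/L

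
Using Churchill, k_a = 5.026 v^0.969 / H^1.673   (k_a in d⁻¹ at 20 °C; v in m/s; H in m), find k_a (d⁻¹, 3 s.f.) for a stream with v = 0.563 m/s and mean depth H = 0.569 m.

k_a ≈ 7.40 d⁻¹

k_a = 5.026 × 0.563^0.969 / 0.569^1.673 = 5.026 × 0.5731 / 0.3893 = 7.399 d⁻¹.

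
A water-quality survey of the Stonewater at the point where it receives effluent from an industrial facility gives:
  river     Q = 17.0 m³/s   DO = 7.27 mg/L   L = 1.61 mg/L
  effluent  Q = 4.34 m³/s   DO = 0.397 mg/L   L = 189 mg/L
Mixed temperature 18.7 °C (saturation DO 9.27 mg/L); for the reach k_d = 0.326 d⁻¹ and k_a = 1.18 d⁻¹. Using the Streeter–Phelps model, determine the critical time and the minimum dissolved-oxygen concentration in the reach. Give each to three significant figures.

Mixed DO = (17.0×7.27 + 4.34×0.397)/(17.0+4.34) = 125.3/21.34 = 5.872 mg/L.
Mixed L₀ = (17.0×1.61 + 4.34×189)/(21.34) = 847.6/21.34 = 39.72 mg/L.
Initial deficit D₀ = C_s − DO₀ = 9.27 − 5.872 = 3.398 mg/L.
t_c = (1/0.8540) ln[(1.18/0.326)(1 − 3.398×0.8540/(0.326×39.72))] = 1.171 × ln(2.809) = 1.209 d.
D_c = (0.326/1.18) × 39.72 × e^(−0.326×1.209) = 0.2763 × 39.72 × 0.6742 = 7.399 mg/L.
Minimum DO = 9.27 − 7.399 = 1.871 mg/L.

t_c ≈ 1.21 d; minimum DO ≈ 1.87 mg/L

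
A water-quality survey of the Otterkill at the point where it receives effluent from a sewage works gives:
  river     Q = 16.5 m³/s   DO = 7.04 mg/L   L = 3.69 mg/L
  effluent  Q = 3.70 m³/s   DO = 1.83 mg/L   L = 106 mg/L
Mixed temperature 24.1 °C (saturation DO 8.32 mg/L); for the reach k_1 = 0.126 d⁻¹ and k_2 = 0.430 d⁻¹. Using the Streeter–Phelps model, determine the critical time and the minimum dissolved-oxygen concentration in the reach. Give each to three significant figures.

Mixed DO = (16.5×7.04 + 3.70×1.83)/(16.5+3.70) = 122.9/20.20 = 6.086 mg/L.
Mixed L₀ = (16.5×3.69 + 3.70×106)/(20.20) = 453.1/20.20 = 22.43 mg/L.
Initial deficit D₀ = C_s − DO₀ = 8.32 − 6.086 = 2.234 mg/L.
t_c = (1/0.3040) ln[(0.430/0.126)(1 − 2.234×0.3040/(0.126×22.43))] = 3.289 × ln(2.593) = 3.134 d.
D_c = (0.126/0.430) × 22.43 × e^(−0.126×3.134) = 0.2930 × 22.43 × 0.6738 = 4.428 mg/L.
Minimum DO = 8.32 − 4.428 = 3.892 mg/L.

t_c ≈ 3.13 d; minimum DO ≈ 3.89 mg/L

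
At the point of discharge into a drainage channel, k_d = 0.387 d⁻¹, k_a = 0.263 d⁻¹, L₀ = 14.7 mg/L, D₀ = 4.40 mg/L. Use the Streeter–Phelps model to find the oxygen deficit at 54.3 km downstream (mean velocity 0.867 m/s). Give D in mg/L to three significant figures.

Travel time t = x/v = 54.3 km / (0.867 m/s) = 54300 m / 0.867 m/s = 62630 s = 0.7249 d.
k_d L₀/(k_a−k_d) = 0.387×14.7/(0.263−0.387) = 5.689/-0.1240 = -45.88 mg/L.
e^(−k_d t) = e^(−0.387×0.7249) = 0.7554; e^(−k_a t) = e^(−0.263×0.7249) = 0.8264.
D = -45.88 × (0.7554 − 0.8264) + 4.40 × 0.8264 = 3.259 + 3.636 = 6.896 mg/L.

D ≈ 6.90 mg/L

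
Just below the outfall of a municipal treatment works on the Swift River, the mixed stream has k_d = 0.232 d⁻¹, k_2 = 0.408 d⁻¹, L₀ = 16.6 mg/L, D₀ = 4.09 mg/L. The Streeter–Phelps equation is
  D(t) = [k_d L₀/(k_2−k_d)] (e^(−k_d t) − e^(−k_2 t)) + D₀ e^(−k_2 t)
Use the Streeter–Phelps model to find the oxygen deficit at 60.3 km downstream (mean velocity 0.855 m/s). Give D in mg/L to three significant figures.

D ≈ 5.35 mg/L

Travel time t = x/v = 60.3 km / (0.855 m/s) = 60300 m / 0.855 m/s = 70530 s = 0.8163 d.
k_d L₀/(k_2−k_d) = 0.232×16.6/(0.408−0.232) = 3.851/0.1760 = 21.88 mg/L.
e^(−k_d t) = e^(−0.232×0.8163) = 0.8275; e^(−k_2 t) = e^(−0.408×0.8163) = 0.7167.
D = 21.88 × (0.8275 − 0.7167) + 4.09 × 0.7167 = 2.423 + 2.931 = 5.355 mg/L.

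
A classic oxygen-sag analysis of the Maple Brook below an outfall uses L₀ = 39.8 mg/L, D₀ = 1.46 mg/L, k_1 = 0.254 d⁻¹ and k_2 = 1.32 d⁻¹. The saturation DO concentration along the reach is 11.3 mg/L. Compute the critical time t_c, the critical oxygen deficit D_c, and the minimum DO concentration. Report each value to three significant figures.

t_c ≈ 1.39 d; D_c ≈ 5.38 mg/L; min DO ≈ 5.92 mg/L

With k_2/k_1 = 5.197 and 1 − D₀(k_2−k_1)/(k_1 L₀) = 0.8460,
t_c = ln(5.197 × 0.8460) / (1.32 − 0.254) = ln(4.397) / 1.066 = 1.481/1.066 = 1.389 d.
L(t_c) = L₀ e^(−k_1 t_c) = 39.8 × 0.7027 = 27.97 mg/L, and at the critical point k_2 D_c = k_1 L, so D_c = (0.254/1.32) × 27.97 = 5.381 mg/L.
Minimum DO = C_s − D_c = 11.3 − 5.381 = 5.919 mg/L.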